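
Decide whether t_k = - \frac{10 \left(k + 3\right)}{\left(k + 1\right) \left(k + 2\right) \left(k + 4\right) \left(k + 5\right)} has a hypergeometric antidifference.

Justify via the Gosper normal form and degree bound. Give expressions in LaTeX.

Yes. s_k = \frac{5 k \left(- k - 5\right)}{4 \left(k^{2} + 5 k + 4\right)}.

t_(k+1)/t_k = (k + 1)*(k + 4)**2/((k + 3)**2*(k + 6)).
Factor: A=k + 1; B=k + 6; C=k**2 + 6*k + 9.
Need (k + 1)·f(k+1) − (k + 5)·f(k) = k**2 + 6*k + 9.
From deg A=1, deg B=1, deg C=2: d=4.
Solving with deg f ≤ 4: f(k) = k*(k + 2)*(k + 3)*(k + 5)/8.
R(k) = B(k−1)·f(k)/C(k) = k*(k + 2)*(k + 5)**2/(8*(k + 3)); s_k = R·t_k = 5*k*(-k - 5)/(4*(k**2 + 5*k + 4)).
Δs = 10*(-k - 3)/(k**4 + 12*k**3 + 49*k**2 + 78*k + 40), as required.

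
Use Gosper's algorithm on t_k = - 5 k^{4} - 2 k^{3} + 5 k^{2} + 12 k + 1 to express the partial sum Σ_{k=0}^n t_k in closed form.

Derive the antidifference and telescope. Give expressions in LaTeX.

S(n) = - n^{5} - 3 n^{4} - n^{3} + 8 n^{2} + 8 n + 1

r(k) = (5*k**4 + 22*k**3 + 31*k**2 + 4*k - 11)/(5*k**4 + 2*k**3 - 5*k**2 - 12*k - 1) after simplifying.
Factor: A=1; B=1; C=k**4 + 2*k**3/5 - k**2 - 12*k/5 - 1/5.
Need (1)·f(k+1) − (1)·f(k) = k**4 + 2*k**3/5 - k**2 - 12*k/5 - 1/5.
deg f ≤ 5 (via 0,0,4).
A polynomial solution: f(k) = k*(k**4 - 2*k**3 - k**2 - 3*k + 4)/5.
Certificate R = B(k−1)f/C = k*(k**4 - 2*k**3 - k**2 - 3*k + 4)/(5*k**4 + 2*k**3 - 5*k**2 - 12*k - 1) gives s_k = k*(-k**4 + 2*k**3 + k**2 + 3*k - 4).
Verify: -5*k**4 - 2*k**3 + 5*k**2 + 12*k + 1 matches t_k.
s_(n+1) = -n**5 - 3*n**4 - n**3 + 8*n**2 + 8*n + 1 and s_(0) = 0, so S(n) = -n**5 - 3*n**4 - n**3 + 8*n**2 + 8*n + 1.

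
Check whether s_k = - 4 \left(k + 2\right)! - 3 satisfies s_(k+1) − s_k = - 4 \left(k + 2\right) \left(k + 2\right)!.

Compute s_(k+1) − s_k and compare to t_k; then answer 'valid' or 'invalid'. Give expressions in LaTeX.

s_(k+1) = -4*factorial(k + 3) - 3
s_(k+1) − s_k = -4*(k + 2)*factorial(k + 2)
(s_(k+1) − s_k) − t_k = 0

valid (s_(k+1) − s_k reduces to t_k)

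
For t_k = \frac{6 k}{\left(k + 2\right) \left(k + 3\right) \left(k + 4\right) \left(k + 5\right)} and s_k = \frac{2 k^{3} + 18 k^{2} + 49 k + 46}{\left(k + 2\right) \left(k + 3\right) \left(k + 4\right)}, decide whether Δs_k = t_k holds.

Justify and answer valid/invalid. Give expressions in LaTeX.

valid (s_(k+1) − s_k reduces to t_k)

s_(k+1) = (49*k + 2*(k + 1)**3 + 18*(k + 1)**2 + 95)/((k + 3)*(k + 4)*(k + 5))
s_(k+1) − s_k = 6*k/(k**4 + 14*k**3 + 71*k**2 + 154*k + 120)
(s_(k+1) − s_k) − t_k = 0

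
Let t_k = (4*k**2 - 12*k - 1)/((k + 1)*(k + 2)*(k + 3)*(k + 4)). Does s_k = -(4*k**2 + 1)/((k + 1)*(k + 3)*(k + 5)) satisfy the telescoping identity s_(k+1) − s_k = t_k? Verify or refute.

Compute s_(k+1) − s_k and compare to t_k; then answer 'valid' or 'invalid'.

Invalid: residual 3*(-8*k**3 - 24*k**2 + 60*k + 1)/(k**6 + 21*k**5 + 175*k**4 + 735*k**3 + 1624*k**2 + 1764*k + 720) ≠ 0.

s_(k+1) = (-4*(k + 1)**2 - 1)/((k + 2)*(k + 4)*(k + 6))
s_(k+1) − s_k = (4*k**4 + 8*k**3 - 85*k**2 - 191*k - 27)/(k**6 + 21*k**5 + 175*k**4 + 735*k**3 + 1624*k**2 + 1764*k + 720)
(s_(k+1) − s_k) − t_k = 3*(-8*k**3 - 24*k**2 + 60*k + 1)/(k**6 + 21*k**5 + 175*k**4 + 735*k**3 + 1624*k**2 + 1764*k + 720)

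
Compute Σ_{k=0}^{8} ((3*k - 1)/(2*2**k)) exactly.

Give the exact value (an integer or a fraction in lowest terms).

Σ = 995/512

Ratio r(k) = (3*k + 2)/(2*(3*k - 1)).
Take A(k)=1/2, B(k)=1, C(k)=k - 1/3.
Set up (1/2)·f(k+1) − (1)·f(k) − (k - 1/3) = 0.
Bound: deg f ≤ 1.
Match coefficients ⇒ f(k) = -2*(3*k + 2)/3.
Then R = B(k−1)f/C = -2*(3*k + 2)/(3*k - 1), so s_k = R(k)·t_k = (-3*k - 2)/2**k.
Δs = (3*k - 1)/(2*2**k), as required.
Σ_(k=0)^(8) t_k = s_(9) − s_(0) = -29/512 − (-2) = 995/512.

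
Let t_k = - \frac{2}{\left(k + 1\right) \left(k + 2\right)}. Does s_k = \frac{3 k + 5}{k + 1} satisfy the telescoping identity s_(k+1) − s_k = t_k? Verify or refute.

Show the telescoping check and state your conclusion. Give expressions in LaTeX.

s_(k+1) = (3*k + 8)/(k + 2)
s_(k+1) − s_k = -2/(k**2 + 3*k + 2)
(s_(k+1) − s_k) − t_k = 0

valid (s_(k+1) − s_k reduces to t_k)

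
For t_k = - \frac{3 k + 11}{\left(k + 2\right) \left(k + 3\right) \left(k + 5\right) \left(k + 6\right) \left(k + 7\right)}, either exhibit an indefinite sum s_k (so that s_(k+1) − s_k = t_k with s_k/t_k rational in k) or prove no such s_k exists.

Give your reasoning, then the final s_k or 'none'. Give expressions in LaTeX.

s_k = \frac{k \left(- k^{2} - 13 k - 52\right)}{60 \left(k^{3} + 13 k^{2} + 52 k + 60\right)}

Step 1: r(k) = (k + 2)*(k + 5)*(3*k + 14)/((k + 4)*(k + 8)*(3*k + 11)).
Take A(k)=k + 2, B(k)=k + 8, C(k)=k**2 + 23*k/3 + 44/3.
Key eq: (k + 2)·f(k+1) = (k + 7)·f(k) + (k**2 + 23*k/3 + 44/3).
d = 5 from the (1,1,2) case.
Solve for f: f(k) = k*(k + 3)*(k + 4)*(k**2 + 13*k + 52)/180 (degree 5 ≤ 5).
Get s_k = R·t_k = k*(-k**2 - 13*k - 52)/(60*(k**3 + 13*k**2 + 52*k + 60)) with R(k) = B(k−1)f(k)/C(k) = k*(k + 3)*(k + 7)*(k**2 + 13*k + 52)/(60*(3*k + 11)).
Verify: (-3*k - 11)/(k**5 + 23*k**4 + 203*k**3 + 853*k**2 + 1692*k + 1260) matches t_k.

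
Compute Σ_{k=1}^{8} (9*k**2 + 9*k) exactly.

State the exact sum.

Step 1: r(k) = (k + 2)/k.
Normal form (A,B,C) = (1, 1, k**2 + k).
Need (1)·f(k+1) − (1)·f(k) = k**2 + k.
Degrees (0,0,2) ⇒ d ≤ 3.
Solve for f: f(k) = k*(k - 1)*(k + 1)/3 (degree 3 ≤ 3).
So s_k = (B(k−1)f/C)·t_k = ((k - 1)/3)·t_k = 3*k*(k**2 - 1).
Δs = 9*k*(k + 1), as required.
Evaluate s at k=9 and k=1: 2160 and 0; difference 2160.

Σ = 2160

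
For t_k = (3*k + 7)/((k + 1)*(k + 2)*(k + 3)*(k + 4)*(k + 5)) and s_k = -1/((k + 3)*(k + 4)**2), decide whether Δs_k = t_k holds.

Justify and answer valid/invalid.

s_(k+1) = -1/((k + 4)*(k + 5)**2)
s_(k+1) − s_k = (-(k + 3)*(k + 4) + (k + 5)**2)/((k + 3)*(k + 4)**2*(k + 5)**2)
(s_(k+1) − s_k) − t_k = 6*(-2*k**2 - 13*k - 19)/(k**7 + 24*k**6 + 240*k**5 + 1290*k**4 + 3999*k**3 + 7086*k**2 + 6560*k + 2400)

Invalid: residual 6*(-2*k**2 - 13*k - 19)/(k**7 + 24*k**6 + 240*k**5 + 1290*k**4 + 3999*k**3 + 7086*k**2 + 6560*k + 2400) ≠ 0.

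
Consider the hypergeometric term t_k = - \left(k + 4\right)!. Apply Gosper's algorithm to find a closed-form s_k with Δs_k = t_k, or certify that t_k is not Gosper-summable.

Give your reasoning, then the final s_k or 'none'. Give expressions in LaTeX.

Compute t_(k+1)/t_k: get k + 5.
Take A(k)=k + 5, B(k)=1, C(k)=1.
Need (k + 5)·f(k+1) − (1)·f(k) = 1.
Degrees (1,0,0) ⇒ d ≤ -1.
Bound -1 < 0, so the key equation has no polynomial solution.

none (Gosper's algorithm certifies no s_k)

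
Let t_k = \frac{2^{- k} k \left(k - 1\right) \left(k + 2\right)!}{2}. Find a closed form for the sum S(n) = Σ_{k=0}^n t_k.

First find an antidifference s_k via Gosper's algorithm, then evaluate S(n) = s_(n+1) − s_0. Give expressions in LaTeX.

S(n) = 6 + \frac{2^{- n} n \left(n + 3\right)!}{2} - 2^{- n} \left(n + 3\right)!

Compute t_(k+1)/t_k: get (k + 1)*(k + 3)/(2*(k - 1)).
Take A(k)=k/2 + 3/2, B(k)=1, C(k)=k**2 - k.
Key eq: (k/2 + 3/2)·f(k+1) = (1)·f(k) + (k**2 - k).
d = 1 from the (1,0,2) case.
Coefficient equations give f(k) = 2*(k - 3).
Certificate R = B(k−1)f/C = 2*(k - 3)/(k*(k - 1)) gives s_k = (k - 3)*factorial(k + 2)/2**k.
Check: Δs_k = k*(k - 1)*factorial(k + 2)/(2*2**k). ✓
Σ_(k=0)^n t_k = s_(n+1) − s_(0) = (2**(-n - 1)*(n - 2)*factorial(n + 3)) − (-6), i.e. 6 + n*factorial(n + 3)/(2*2**n) - factorial(n + 3)/2**n.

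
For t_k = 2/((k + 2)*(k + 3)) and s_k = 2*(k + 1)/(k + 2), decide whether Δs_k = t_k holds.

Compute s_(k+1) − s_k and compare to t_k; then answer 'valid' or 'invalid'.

Valid — Δs_k = t_k.

s_(k+1) = 2*(k + 2)/(k + 3)
s_(k+1) − s_k = 2/(k**2 + 5*k + 6)
(s_(k+1) − s_k) − t_k = 0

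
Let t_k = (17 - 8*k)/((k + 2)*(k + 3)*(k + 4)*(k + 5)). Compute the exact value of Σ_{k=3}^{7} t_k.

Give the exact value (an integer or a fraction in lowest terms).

Σ = -193/9240

Compute t_(k+1)/t_k: get (k + 2)*(8*k - 9)/((k + 6)*(8*k - 17)).
Gosper form: A/B · C(k+1)/C(k) with A=k + 2, B=k + 6, C=k - 17/8.
Set up (k + 2)·f(k+1) − (k + 5)·f(k) − (k - 17/8) = 0.
Degrees (1,1,1) ⇒ d ≤ 3.
A polynomial solution: f(k) = -k*(k**2 + 9*k + 58)/64.
Get s_k = R·t_k = k*(k**2 + 9*k + 58)/(8*(k + 2)*(k + 3)*(k + 4)) with R(k) = B(k−1)f(k)/C(k) = -k*(k + 5)*(k**2 + 9*k + 58)/(8*(8*k - 17)).
Check: Δs_k = (17 - 8*k)/(k**4 + 14*k**3 + 71*k**2 + 154*k + 120). ✓
Sum = s_(8) − s_(3); s_(8) = 97/660, s_(3) = 47/280 ⇒ -193/9240.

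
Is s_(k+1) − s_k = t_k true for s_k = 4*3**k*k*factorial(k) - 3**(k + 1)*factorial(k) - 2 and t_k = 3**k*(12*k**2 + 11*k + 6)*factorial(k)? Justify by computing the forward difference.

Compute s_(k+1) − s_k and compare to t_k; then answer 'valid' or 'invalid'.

s_(k+1) = 12*3**k*k**2*factorial(k) + 15*3**k*k*factorial(k) + 3*3**k*factorial(k) - 2
s_(k+1) − s_k = 3**k*(12*k**2 + 11*k + 6)*factorial(k)
(s_(k+1) − s_k) − t_k = 0

Valid — Δs_k = t_k.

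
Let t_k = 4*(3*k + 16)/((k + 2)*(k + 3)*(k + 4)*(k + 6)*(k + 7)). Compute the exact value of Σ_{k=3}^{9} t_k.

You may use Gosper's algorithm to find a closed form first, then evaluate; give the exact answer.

Σ = 371/28080

Ratio r(k) = (k + 2)*(k + 6)*(3*k + 19)/((k + 5)*(k + 8)*(3*k + 16)).
Normal form (A,B,C) = (k + 2, k + 8, k**2 + 31*k/3 + 80/3).
Solve (k + 2)·f(k+1) − (k + 7)·f(k) = k**2 + 31*k/3 + 80/3.
Bound: deg f ≤ 5.
Match coefficients ⇒ f(k) = k*(k + 4)*(k + 5)*(k**2 + 11*k + 36)/108.
Then R = B(k−1)f/C = k*(k + 4)*(k + 7)*(k**2 + 11*k + 36)/(36*(3*k + 16)), so s_k = R(k)·t_k = k*(k**2 + 11*k + 36)/(9*(k**3 + 11*k**2 + 36*k + 36)).
Check: Δs_k = 4*(3*k + 16)/(k**5 + 22*k**4 + 185*k**3 + 740*k**2 + 1404*k + 1008). ✓
Sum = s_(10) − s_(3); s_(10) = 205/1872, s_(3) = 13/135 ⇒ 371/28080.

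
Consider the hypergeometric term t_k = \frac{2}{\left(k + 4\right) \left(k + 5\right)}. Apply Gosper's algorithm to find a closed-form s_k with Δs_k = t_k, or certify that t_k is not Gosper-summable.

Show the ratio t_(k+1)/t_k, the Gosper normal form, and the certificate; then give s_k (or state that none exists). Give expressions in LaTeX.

Step 1: r(k) = (k + 4)/(k + 6).
Normal form (A,B,C) = (k + 4, k + 6, 1).
Set up (k + 4)·f(k+1) − (k + 5)·f(k) − (1) = 0.
Degrees (1,1,0) ⇒ d ≤ 1.
Match coefficients ⇒ f(k) = k/4.
Then R = B(k−1)f/C = k*(k + 5)/4, so s_k = R(k)·t_k = k/(2*(k + 4)).
Check: Δs_k = 2/(k**2 + 9*k + 20). ✓

s_k = \frac{k}{2 \left(k + 4\right)}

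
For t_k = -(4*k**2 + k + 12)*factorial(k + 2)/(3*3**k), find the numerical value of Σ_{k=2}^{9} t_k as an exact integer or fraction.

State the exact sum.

r(k) = (k + 3)*(k + 4*(k + 1)**2 + 13)/(3*(4*k**2 + k + 12)) after simplifying.
Gosper form: A/B · C(k+1)/C(k) with A=k/3 + 1, B=1, C=k**2 + k/4 + 3.
Solve (k/3 + 1)·f(k+1) − (1)·f(k) = k**2 + k/4 + 3.
Degrees (1,0,2) ⇒ d ≤ 1.
Solving with deg f ≤ 1: f(k) = 3*(4*k - 3)/4.
Get s_k = R·t_k = -(4*k - 3)*factorial(k + 2)/3**k with R(k) = B(k−1)f(k)/C(k) = 3*(4*k - 3)/(4*k**2 + k + 12).
Check: Δs_k = -(4*k**2 + k + 12)*factorial(k + 2)/(3*3**k). ✓
Sum = s_(10) − s_(2); s_(10) = -72934400/243, s_(2) = -40/3 ⇒ -72931160/243.

Σ = -72931160/243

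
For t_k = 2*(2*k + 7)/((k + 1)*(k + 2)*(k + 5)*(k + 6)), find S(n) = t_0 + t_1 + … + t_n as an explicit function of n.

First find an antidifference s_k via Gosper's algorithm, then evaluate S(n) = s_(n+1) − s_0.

Step 1: r(k) = (k + 1)*(k + 5)*(2*k + 9)/((k + 3)*(k + 7)*(2*k + 7)).
Normal form (A,B,C) = (k + 1, k + 7, k**3 + 21*k**2/2 + 73*k/2 + 42).
Set up (k + 1)·f(k+1) − (k + 6)·f(k) − (k**3 + 21*k**2/2 + 73*k/2 + 42) = 0.
d = 5 from the (1,1,3) case.
A polynomial solution: f(k) = k*(k + 2)*(k + 3)*(k + 4)*(k + 6)/10.
Then R = B(k−1)f/C = k*(k + 2)*(k + 6)**2/(5*(2*k + 7)), so s_k = R(k)·t_k = 2*k*(k + 6)/(5*(k**2 + 6*k + 5)).
Check: Δs_k = 2*(2*k + 7)/(k**4 + 14*k**3 + 65*k**2 + 112*k + 60). ✓
Telescope: S(n) = s_(n+1) − s_(0) = 2*(n**2 + 8*n + 7)/(5*(n**2 + 8*n + 12)) − (0) = 2*(n**2 + 8*n + 7)/(5*(n**2 + 8*n + 12)).

S(n) = 2*(n**2 + 8*n + 7)/(5*(n**2 + 8*n + 12))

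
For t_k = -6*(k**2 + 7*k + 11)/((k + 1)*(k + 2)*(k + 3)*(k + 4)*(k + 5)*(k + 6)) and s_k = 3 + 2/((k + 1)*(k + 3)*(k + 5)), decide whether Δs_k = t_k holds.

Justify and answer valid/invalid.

valid; difference matches t_k

s_(k+1) = 3 + 2/((k + 2)*(k + 4)*(k + 6))
s_(k+1) − s_k = 2/((k + 2)*(k + 4)*(k + 6)) - 2/((k + 1)*(k + 3)*(k + 5))
(s_(k+1) − s_k) − t_k = 0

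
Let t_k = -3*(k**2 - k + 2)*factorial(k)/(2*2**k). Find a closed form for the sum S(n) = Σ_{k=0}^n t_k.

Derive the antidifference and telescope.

S(n) = -(6*2**n + 3*n**2*factorial(n) + 3*n*factorial(n))/(2*2**n)

Compute t_(k+1)/t_k: get (k + 1)*(-k + (k + 1)**2 + 1)/(2*(k**2 - k + 2)).
Gosper form: A/B · C(k+1)/C(k) with A=k/2 + 1/2, B=1, C=k**2 - k + 2.
f must satisfy (k/2 + 1/2)·f(k+1) − (1)·f(k) = k**2 - k + 2.
deg f ≤ 1 (via 1,0,2).
Coefficient equations give f(k) = 2*(k - 1).
Get s_k = R·t_k = -3*(k - 1)*factorial(k)/2**k with R(k) = B(k−1)f(k)/C(k) = 2*(k - 1)/(k**2 - k + 2).
Check: Δs_k = -3*(k**2 - k + 2)*factorial(k)/(2*2**k). ✓
Evaluate: s_(n+1) = -3*2**(-n - 1)*n*factorial(n + 1); subtract s_(0) = 3 ⇒ S(n) = -(6*2**n + 3*n**2*factorial(n) + 3*n*factorial(n))/(2*2**n).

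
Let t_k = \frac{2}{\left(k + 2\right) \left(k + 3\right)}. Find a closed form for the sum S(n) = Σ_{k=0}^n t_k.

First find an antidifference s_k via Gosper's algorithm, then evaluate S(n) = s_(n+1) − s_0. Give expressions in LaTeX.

S(n) = \frac{n + 1}{n + 3}

Compute t_(k+1)/t_k: get (k + 2)/(k + 4).
Gosper form: A/B · C(k+1)/C(k) with A=k + 2, B=k + 4, C=1.
f must satisfy (k + 2)·f(k+1) − (k + 3)·f(k) = 1.
d = 1 from the (1,1,0) case.
Solve for f: f(k) = k/2 (degree 1 ≤ 1).
R(k) = B(k−1)·f(k)/C(k) = k*(k + 3)/2; s_k = R·t_k = k/(k + 2).
Δs = 2/(k**2 + 5*k + 6), as required.
Telescope: S(n) = s_(n+1) − s_(0) = (n + 1)/(n + 3) − (0) = (n + 1)/(n + 3).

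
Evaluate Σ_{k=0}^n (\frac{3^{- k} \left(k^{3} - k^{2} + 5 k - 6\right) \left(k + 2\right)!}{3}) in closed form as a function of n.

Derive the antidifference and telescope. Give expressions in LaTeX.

S(n) = \frac{3^{- n} \left(- 6 \cdot 3^{n} + n^{5} n! + 5 n^{4} n! + 4 n^{3} n! - 11 n^{2} n! - 17 n n! - 6 n!\right)}{3}

r(k) = (k + 3)*(5*k + (k + 1)**3 - (k + 1)**2 - 1)/(3*(k**3 - k**2 + 5*k - 6)) after simplifying.
So A=k/3 + 1 and B=1, with C=k**3 - k**2 + 5*k - 6.
Solve (k/3 + 1)·f(k+1) − (1)·f(k) = k**3 - k**2 + 5*k - 6.
d = 2 from the (1,0,3) case.
Match coefficients ⇒ f(k) = 3*(k**2 - 3*k + 1).
Then R = B(k−1)f/C = 3*(k**2 - 3*k + 1)/(k**3 - k**2 + 5*k - 6), so s_k = R(k)·t_k = (k**2 - 3*k + 1)*factorial(k + 2)/3**k.
s_(k+1) − s_k = (k**3 - k**2 + 5*k - 6)*factorial(k + 2)/(3*3**k) = t_k.
s_(n+1) = 3**(-n - 1)*(n**2 - n - 1)*factorial(n + 3) and s_(0) = 2, so S(n) = (-6*3**n + n**5*factorial(n) + 5*n**4*factorial(n) + 4*n**3*factorial(n) - 11*n**2*factorial(n) - 17*n*factorial(n) - 6*factorial(n))/(3*3**n).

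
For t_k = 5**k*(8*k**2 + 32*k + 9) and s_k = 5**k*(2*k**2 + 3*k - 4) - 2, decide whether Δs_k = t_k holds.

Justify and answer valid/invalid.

Valid — Δs_k = t_k.

s_(k+1) = 5**(k + 1)*(3*k + 2*(k + 1)**2 - 1) - 2
s_(k+1) − s_k = 5**k*(8*k**2 + 32*k + 9)
(s_(k+1) − s_k) − t_k = 0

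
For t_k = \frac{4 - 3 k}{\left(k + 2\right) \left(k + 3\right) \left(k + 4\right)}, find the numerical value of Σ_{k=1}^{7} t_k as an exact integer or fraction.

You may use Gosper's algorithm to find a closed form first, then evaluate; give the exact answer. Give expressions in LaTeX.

Compute t_(k+1)/t_k: get (k + 2)*(3*k - 1)/((k + 5)*(3*k - 4)).
So A=k + 2 and B=k + 5, with C=k - 4/3.
Set up (k + 2)·f(k+1) − (k + 4)·f(k) − (k - 4/3) = 0.
Bound: deg f ≤ 2.
Coefficient equations give f(k) = k*(k - 13)/18.
R(k) = B(k−1)·f(k)/C(k) = k*(k - 13)*(k + 4)/(6*(3*k - 4)); s_k = R·t_k = k*(13 - k)/(6*(k + 2)*(k + 3)).
Δs = (4 - 3*k)/(k**3 + 9*k**2 + 26*k + 24), as required.
Σ_(k=1)^(7) t_k = s_(8) − s_(1) = 2/33 − (1/6) = -7/66.

Σ = -7/66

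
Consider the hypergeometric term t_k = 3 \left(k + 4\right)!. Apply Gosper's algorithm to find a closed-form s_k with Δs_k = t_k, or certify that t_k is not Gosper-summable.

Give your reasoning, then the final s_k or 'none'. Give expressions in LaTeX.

not Gosper-summable; s_k does not exist

t_(k+1)/t_k = k + 5.
Gosper form: A/B · C(k+1)/C(k) with A=k + 5, B=1, C=1.
Solve (k + 5)·f(k+1) − (1)·f(k) = 1.
From deg A=1, deg B=0, deg C=0: d=-1.
Bound -1 < 0, so the key equation has no polynomial solution.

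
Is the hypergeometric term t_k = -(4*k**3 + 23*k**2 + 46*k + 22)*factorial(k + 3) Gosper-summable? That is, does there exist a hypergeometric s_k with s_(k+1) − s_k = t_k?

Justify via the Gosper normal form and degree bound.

The ratio is (4*k**4 + 51*k**3 + 244*k**2 + 511*k + 380)/(4*k**3 + 23*k**2 + 46*k + 22).
A = k + 4, B = 1, C = k**3 + 23*k**2/4 + 23*k/2 + 11/2.
Key eq: (k + 4)·f(k+1) = (1)·f(k) + (k**3 + 23*k**2/4 + 23*k/2 + 11/2).
Degrees (1,0,3) ⇒ d ≤ 2.
Match coefficients ⇒ f(k) = (4*k**2 + 3*k - 2)/4.
Get s_k = R·t_k = -(4*k**2 + 3*k - 2)*factorial(k + 3) with R(k) = B(k−1)f(k)/C(k) = (4*k**2 + 3*k - 2)/(4*k**3 + 23*k**2 + 46*k + 22).
Verify: -(4*k**3 + 23*k**2 + 46*k + 22)*factorial(k + 3) matches t_k.

Yes. s_k = -(4*k**2 + 3*k - 2)*factorial(k + 3).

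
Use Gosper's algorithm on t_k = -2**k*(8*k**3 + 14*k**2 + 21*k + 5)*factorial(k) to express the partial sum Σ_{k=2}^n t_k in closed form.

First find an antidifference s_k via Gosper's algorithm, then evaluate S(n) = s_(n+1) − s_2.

S(n) = -8*2**n*n**3*factorial(n) - 18*2**n*n**2*factorial(n) - 18*2**n*n*factorial(n) - 8*2**n*factorial(n) + 104

r(k) = 2*(8*k**4 + 46*k**3 + 111*k**2 + 121*k + 48)/(8*k**3 + 14*k**2 + 21*k + 5) after simplifying.
So A=2*k + 2 and B=1, with C=k**3 + 7*k**2/4 + 21*k/8 + 5/8.
Set up (2*k + 2)·f(k+1) − (1)·f(k) − (k**3 + 7*k**2/4 + 21*k/8 + 5/8) = 0.
d = 2 from the (1,0,3) case.
A polynomial solution: f(k) = (4*k**2 - 3*k + 3)/8.
R(k) = B(k−1)·f(k)/C(k) = (4*k**2 - 3*k + 3)/(8*k**3 + 14*k**2 + 21*k + 5); s_k = R·t_k = -2**k*(4*k**2 - 3*k + 3)*factorial(k).
s_(k+1) − s_k = -2**k*(8*k**3 + 14*k**2 + 21*k + 5)*factorial(k) = t_k.
s_(n+1) = -2**(n + 1)*(4*n**2 + 5*n + 4)*factorial(n + 1) and s_(2) = -104, so S(n) = -8*2**n*n**3*factorial(n) - 18*2**n*n**2*factorial(n) - 18*2**n*n*factorial(n) - 8*2**n*factorial(n) + 104.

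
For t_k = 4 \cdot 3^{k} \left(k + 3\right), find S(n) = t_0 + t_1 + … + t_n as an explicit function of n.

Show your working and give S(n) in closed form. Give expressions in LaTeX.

S(n) = 6 \cdot 3^{n} n + 15 \cdot 3^{n} - 3

The ratio is 3*(k + 4)/(k + 3).
Take A(k)=3, B(k)=1, C(k)=k + 3.
Need (3)·f(k+1) − (1)·f(k) = k + 3.
deg f ≤ 1 (via 0,0,1).
Solve for f: f(k) = (2*k + 3)/4 (degree 1 ≤ 1).
Certificate R = B(k−1)f/C = (2*k + 3)/(4*(k + 3)) gives s_k = 3**k*(2*k + 3).
Verify: 4*3**k*(k + 3) matches t_k.
Evaluate: s_(n+1) = 3**(n + 1)*(2*n + 5); subtract s_(0) = 3 ⇒ S(n) = 6*3**n*n + 15*3**n - 3.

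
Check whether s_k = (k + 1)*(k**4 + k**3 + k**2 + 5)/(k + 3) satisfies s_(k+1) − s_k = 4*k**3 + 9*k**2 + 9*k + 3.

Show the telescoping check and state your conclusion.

s_(k+1) = (k + 2)*((k + 1)**4 + (k + 1)**3 + (k + 1)**2 + 5)/(k + 4)
s_(k+1) − s_k = (4*k**5 + 31*k**4 + 80*k**3 + 104*k**2 + 69*k + 28)/(k**2 + 7*k + 12)
(s_(k+1) − s_k) − t_k = 2*(-3*k**4 - 20*k**3 - 35*k**2 - 30*k - 4)/(k**2 + 7*k + 12)

Invalid: residual 2*(-3*k**4 - 20*k**3 - 35*k**2 - 30*k - 4)/(k**2 + 7*k + 12) ≠ 0.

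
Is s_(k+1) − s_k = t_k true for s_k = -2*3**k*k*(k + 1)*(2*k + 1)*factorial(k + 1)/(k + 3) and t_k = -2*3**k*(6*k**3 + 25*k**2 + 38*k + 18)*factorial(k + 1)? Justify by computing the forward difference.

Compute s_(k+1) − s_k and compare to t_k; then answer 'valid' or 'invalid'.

Invalid: residual 4*3**k*(6*k**4 + 43*k**3 + 111*k**2 + 131*k + 54)*factorial(k + 1)/((k + 3)*(k + 4)) ≠ 0.

s_(k+1) = -6*3**k*(k + 1)*(k + 2)*(2*k + 3)*factorial(k + 2)/(k + 4)
s_(k+1) − s_k = -2*3**k*(k + 1)*(6*k**4 + 49*k**3 + 150*k**2 + 212*k + 108)*factorial(k + 1)/((k + 3)*(k + 4))
(s_(k+1) − s_k) − t_k = 4*3**k*(6*k**4 + 43*k**3 + 111*k**2 + 131*k + 54)*factorial(k + 1)/((k + 3)*(k + 4))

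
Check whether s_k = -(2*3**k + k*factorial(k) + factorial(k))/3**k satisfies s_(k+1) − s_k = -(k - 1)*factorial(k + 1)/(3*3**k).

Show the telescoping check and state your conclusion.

s_(k+1) = -(6*3**k + k**2*factorial(k) + 3*k*factorial(k) + 2*factorial(k))/(3*3**k)
s_(k+1) − s_k = -(k - 1)*factorial(k + 1)/(3*3**k)
(s_(k+1) − s_k) − t_k = 0

valid; difference matches t_k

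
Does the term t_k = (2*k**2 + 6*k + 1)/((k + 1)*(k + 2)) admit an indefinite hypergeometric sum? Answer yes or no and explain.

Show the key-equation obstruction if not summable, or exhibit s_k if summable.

Yes. s_k = k*(2*k - 1)/(k + 1).

r(k) = (k + 1)*(6*k + 2*(k + 1)**2 + 7)/((k + 3)*(2*k**2 + 6*k + 1)) after simplifying.
Normal form (A,B,C) = (k + 1, k + 3, k**2 + 3*k + 1/2).
Need (k + 1)·f(k+1) − (k + 2)·f(k) = k**2 + 3*k + 1/2.
From deg A=1, deg B=1, deg C=2: d=2.
Coefficient equations give f(k) = k*(2*k - 1)/2.
Then R = B(k−1)f/C = k*(k + 2)*(2*k - 1)/(2*k**2 + 6*k + 1), so s_k = R(k)·t_k = k*(2*k - 1)/(k + 1).
Check: Δs_k = (2*k**2 + 6*k + 1)/(k**2 + 3*k + 2). ✓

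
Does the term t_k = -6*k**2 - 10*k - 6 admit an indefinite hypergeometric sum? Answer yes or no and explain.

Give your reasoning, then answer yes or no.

Yes. s_k = 2*k*(-k**2 - k - 1).

t_(k+1)/t_k = (3*k**2 + 11*k + 11)/(3*k**2 + 5*k + 3).
Take A(k)=1, B(k)=1, C(k)=k**2 + 5*k/3 + 1.
Key eq: (1)·f(k+1) = (1)·f(k) + (k**2 + 5*k/3 + 1).
d = 3 from the (0,0,2) case.
Coefficient equations give f(k) = k*(k**2 + k + 1)/3.
So s_k = (B(k−1)f/C)·t_k = (k*(k**2 + k + 1)/(3*k**2 + 5*k + 3))·t_k = 2*k*(-k**2 - k - 1).
s_(k+1) − s_k = -6*k**2 - 10*k - 6 = t_k.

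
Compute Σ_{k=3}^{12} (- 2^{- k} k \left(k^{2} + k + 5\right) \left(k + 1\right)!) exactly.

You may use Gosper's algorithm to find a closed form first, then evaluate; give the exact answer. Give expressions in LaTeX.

Step 1: r(k) = (k + 1)*(k + 2)*(k + (k + 1)**2 + 6)/(2*k*(k**2 + k + 5)).
A = k/2 + 1, B = 1, C = k**3 + k**2 + 5*k.
Set up (k/2 + 1)·f(k+1) − (1)·f(k) − (k**3 + k**2 + 5*k) = 0.
Degrees (1,0,3) ⇒ d ≤ 2.
Solve for f: f(k) = 2*(k**2 - k + 1) (degree 2 ≤ 2).
Certificate R = B(k−1)f/C = 2*(k**2 - k + 1)/(k*(k**2 + k + 5)) gives s_k = -2**(1 - k)*(k**2 - k + 1)*factorial(k + 1).
Verify: -k*(k**2 + k + 5)*factorial(k + 1)/2**k matches t_k.
Telescoping: Σ = s_(13) − s_(3) = -6683101425/2 − (-42) = -6683101341/2.

Σ = -6683101341/2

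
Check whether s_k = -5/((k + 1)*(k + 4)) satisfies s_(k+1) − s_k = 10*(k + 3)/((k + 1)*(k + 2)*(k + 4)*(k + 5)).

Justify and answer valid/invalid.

s_(k+1) = -5/((k + 2)*(k + 5))
s_(k+1) − s_k = 10*(k + 3)/(k**4 + 12*k**3 + 49*k**2 + 78*k + 40)
(s_(k+1) − s_k) − t_k = 0

Valid — Δs_k = t_k.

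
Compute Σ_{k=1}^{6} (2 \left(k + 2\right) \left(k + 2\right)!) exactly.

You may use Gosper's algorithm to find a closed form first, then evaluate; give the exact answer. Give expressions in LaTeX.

Σ = 725748

r(k) = (k + 3)**2/(k + 2) after simplifying.
Factor: A=k + 3; B=1; C=k + 2.
Set up (k + 3)·f(k+1) − (1)·f(k) − (k + 2) = 0.
deg f ≤ 0 (via 1,0,1).
A polynomial solution: f(k) = 1.
So s_k = (B(k−1)f/C)·t_k = (1/(k + 2))·t_k = 2*factorial(k + 2).
Check: Δs_k = 2*(k + 2)*factorial(k + 2). ✓
Telescoping: Σ = s_(7) − s_(1) = 725760 − (12) = 725748.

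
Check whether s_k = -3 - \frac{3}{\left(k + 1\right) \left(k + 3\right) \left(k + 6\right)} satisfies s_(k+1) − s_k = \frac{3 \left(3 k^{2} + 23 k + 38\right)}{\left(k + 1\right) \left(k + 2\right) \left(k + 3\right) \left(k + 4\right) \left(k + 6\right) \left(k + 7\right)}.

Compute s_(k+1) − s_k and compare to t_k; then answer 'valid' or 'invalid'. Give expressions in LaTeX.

s_(k+1) = -3 - 3/((k + 2)*(k + 4)*(k + 7))
s_(k+1) − s_k = 3*(3*k**2 + 23*k + 38)/(k**6 + 23*k**5 + 207*k**4 + 925*k**3 + 2144*k**2 + 2412*k + 1008)
(s_(k+1) − s_k) − t_k = 0

valid; difference matches t_k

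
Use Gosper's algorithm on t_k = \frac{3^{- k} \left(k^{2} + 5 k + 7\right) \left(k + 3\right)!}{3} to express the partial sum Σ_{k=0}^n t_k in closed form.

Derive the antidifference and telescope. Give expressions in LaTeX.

Ratio r(k) = (k + 4)*(5*k + (k + 1)**2 + 12)/(3*(k**2 + 5*k + 7)).
Take A(k)=k/3 + 4/3, B(k)=1, C(k)=k**2 + 5*k + 7.
Set up (k/3 + 4/3)·f(k+1) − (1)·f(k) − (k**2 + 5*k + 7) = 0.
Degrees (1,0,2) ⇒ d ≤ 1.
Match coefficients ⇒ f(k) = 3*(k + 3).
Then R = B(k−1)f/C = 3*(k + 3)/(k**2 + 5*k + 7), so s_k = R(k)·t_k = (k + 3)*factorial(k + 3)/3**k.
Δs = (k**2 + 5*k + 7)*factorial(k + 3)/(3*3**k), as required.
Telescope: S(n) = s_(n+1) − s_(0) = 3**(-n - 1)*(n + 4)*factorial(n + 4) − (18) = -18 + n*factorial(n + 4)/(3*3**n) + 4*factorial(n + 4)/(3*3**n).

S(n) = -18 + \frac{3^{- n} n \left(n + 4\right)!}{3} + \frac{4 \cdot 3^{- n} \left(n + 4\right)!}{3}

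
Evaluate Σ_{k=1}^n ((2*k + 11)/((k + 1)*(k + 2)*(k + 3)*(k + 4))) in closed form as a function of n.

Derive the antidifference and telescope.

The ratio is (k + 1)*(2*k + 13)/((k + 5)*(2*k + 11)).
Gosper form: A/B · C(k+1)/C(k) with A=k + 1, B=k + 5, C=k + 11/2.
Set up (k + 1)·f(k+1) − (k + 4)·f(k) − (k + 11/2) = 0.
From deg A=1, deg B=1, deg C=1: d=3.
Coefficient equations give f(k) = k*(2*k**2 + 12*k + 19)/6.
R(k) = B(k−1)·f(k)/C(k) = k*(k + 4)*(2*k**2 + 12*k + 19)/(3*(2*k + 11)); s_k = R·t_k = k*(2*k**2 + 12*k + 19)/(3*(k + 1)*(k + 2)*(k + 3)).
Verify: (2*k + 11)/(k**4 + 10*k**3 + 35*k**2 + 50*k + 24) matches t_k.
Evaluate: s_(n+1) = (2*n**3 + 18*n**2 + 49*n + 33)/(3*(n**3 + 9*n**2 + 26*n + 24)); subtract s_(1) = 11/24 ⇒ S(n) = n*(5*n**2 + 45*n + 106)/(24*(n**3 + 9*n**2 + 26*n + 24)).

S(n) = n*(5*n**2 + 45*n + 106)/(24*(n**3 + 9*n**2 + 26*n + 24))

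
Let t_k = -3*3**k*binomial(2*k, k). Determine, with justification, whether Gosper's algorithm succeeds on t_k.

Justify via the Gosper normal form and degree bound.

No; the degree bound rules out any f.

The ratio is 6*(2*k + 1)/(k + 1).
Normal form (A,B,C) = (12*k + 6, k + 1, 1).
Need (12*k + 6)·f(k+1) − (k)·f(k) = 1.
Degrees (1,1,0) ⇒ d ≤ -1.
Bound -1 < 0, so the key equation has no polynomial solution.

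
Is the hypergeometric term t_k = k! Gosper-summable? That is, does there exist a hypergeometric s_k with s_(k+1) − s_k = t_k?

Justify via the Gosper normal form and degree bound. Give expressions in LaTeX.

Compute t_(k+1)/t_k: get k + 1.
So A=k + 1 and B=1, with C=1.
Need (k + 1)·f(k+1) − (1)·f(k) = 1.
Bound: deg f ≤ -1.
Bound -1 < 0, so the key equation has no polynomial solution.

No — t_k has no hypergeometric antidifference.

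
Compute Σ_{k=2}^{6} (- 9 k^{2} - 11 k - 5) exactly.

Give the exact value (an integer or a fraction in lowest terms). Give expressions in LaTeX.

Σ = -1055

t_(k+1)/t_k = (9*k**2 + 29*k + 25)/(9*k**2 + 11*k + 5).
Gosper form: A/B · C(k+1)/C(k) with A=1, B=1, C=k**2 + 11*k/9 + 5/9.
f must satisfy (1)·f(k+1) − (1)·f(k) = k**2 + 11*k/9 + 5/9.
deg f ≤ 3 (via 0,0,2).
Solve for f: f(k) = k*(3*k**2 + k + 1)/9 (degree 3 ≤ 3).
R(k) = B(k−1)·f(k)/C(k) = k*(3*k**2 + k + 1)/(9*k**2 + 11*k + 5); s_k = R·t_k = k*(-3*k**2 - k - 1).
Δs = -9*k**2 - 11*k - 5, as required.
Σ_(k=2)^(6) t_k = s_(7) − s_(2) = -1085 − (-30) = -1055.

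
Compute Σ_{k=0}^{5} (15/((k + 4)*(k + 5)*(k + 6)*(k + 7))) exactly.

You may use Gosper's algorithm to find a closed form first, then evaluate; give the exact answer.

r(k) = (k + 4)/(k + 8) after simplifying.
A = k + 4, B = k + 8, C = 1.
Solve (k + 4)·f(k+1) − (k + 7)·f(k) = 1.
Degrees (1,1,0) ⇒ d ≤ 3.
Match coefficients ⇒ f(k) = k*(k**2 + 15*k + 74)/360.
Certificate R = B(k−1)f/C = k*(k + 7)*(k**2 + 15*k + 74)/360 gives s_k = k*(k**2 + 15*k + 74)/(24*(k + 4)*(k + 5)*(k + 6)).
s_(k+1) − s_k = 15/(k**4 + 22*k**3 + 179*k**2 + 638*k + 840) = t_k.
Σ_(k=0)^(5) t_k = s_(6) − s_(0) = 5/132 − (0) = 5/132.

Σ = 5/132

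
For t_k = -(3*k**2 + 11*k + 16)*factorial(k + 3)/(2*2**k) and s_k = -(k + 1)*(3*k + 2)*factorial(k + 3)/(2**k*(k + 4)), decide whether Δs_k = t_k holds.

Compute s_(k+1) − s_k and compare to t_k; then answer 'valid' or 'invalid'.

s_(k+1) = -(k + 2)*(3*k + 5)*factorial(k + 4)/(2*2**k*(k + 5))
s_(k+1) − s_k = -(3*k**4 + 29*k**3 + 106*k**2 + 202*k + 140)*factorial(k + 3)/(2*2**k*(k + 4)*(k + 5))
(s_(k+1) − s_k) − t_k = 3*(3*k**3 + 23*k**2 + 54*k + 60)*factorial(k + 3)/(2*2**k*(k + 4)*(k + 5))

Invalid: residual 3*(3*k**3 + 23*k**2 + 54*k + 60)*factorial(k + 3)/(2*2**k*(k + 4)*(k + 5)) ≠ 0.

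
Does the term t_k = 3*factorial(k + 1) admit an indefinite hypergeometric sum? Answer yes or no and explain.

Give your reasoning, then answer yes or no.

r(k) = k + 2 after simplifying.
So A=k + 2 and B=1, with C=1.
Set up (k + 2)·f(k+1) − (1)·f(k) − (1) = 0.
Bound: deg f ≤ -1.
Bound -1 < 0, so the key equation has no polynomial solution.

No — negative degree bound, so no certificate f.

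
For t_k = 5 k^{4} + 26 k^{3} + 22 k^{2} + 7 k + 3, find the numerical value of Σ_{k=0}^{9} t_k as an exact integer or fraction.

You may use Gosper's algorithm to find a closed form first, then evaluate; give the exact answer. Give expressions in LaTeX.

Ratio r(k) = (5*k**4 + 46*k**3 + 130*k**2 + 149*k + 63)/(5*k**4 + 26*k**3 + 22*k**2 + 7*k + 3).
Gosper form: A/B · C(k+1)/C(k) with A=1, B=1, C=k**4 + 26*k**3/5 + 22*k**2/5 + 7*k/5 + 3/5.
Need (1)·f(k+1) − (1)·f(k) = k**4 + 26*k**3/5 + 22*k**2/5 + 7*k/5 + 3/5.
Bound: deg f ≤ 5.
A polynomial solution: f(k) = k*(k**4 + 4*k**3 - 4*k**2 - k + 3)/5.
Get s_k = R·t_k = k*(k**4 + 4*k**3 - 4*k**2 - k + 3) with R(k) = B(k−1)f(k)/C(k) = k*(k**4 + 4*k**3 - 4*k**2 - k + 3)/(5*k**4 + 26*k**3 + 22*k**2 + 7*k + 3).
Check: Δs_k = 5*k**4 + 26*k**3 + 22*k**2 + 7*k + 3. ✓
Σ_(k=0)^(9) t_k = s_(10) − s_(0) = 135930 − (0) = 135930.

Σ = 135930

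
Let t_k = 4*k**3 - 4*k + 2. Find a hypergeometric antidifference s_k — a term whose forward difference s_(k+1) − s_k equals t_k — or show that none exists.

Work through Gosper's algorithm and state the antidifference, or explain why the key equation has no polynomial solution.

r(k) = (-2*k + 2*(k + 1)**3 - 1)/(2*k**3 - 2*k + 1) after simplifying.
Normal form (A,B,C) = (1, 1, k**3 - k + 1/2).
Key eq: (1)·f(k+1) = (1)·f(k) + (k**3 - k + 1/2).
Degrees (0,0,3) ⇒ d ≤ 4.
A polynomial solution: f(k) = k*(k**3 - 2*k**2 - k + 4)/4.
Then R = B(k−1)f/C = k*(k**3 - 2*k**2 - k + 4)/(2*(2*k**3 - 2*k + 1)), so s_k = R(k)·t_k = k*(k**3 - 2*k**2 - k + 4).
Δs = 4*k**3 - 4*k + 2, as required.

s_k = k*(k**3 - 2*k**2 - k + 4)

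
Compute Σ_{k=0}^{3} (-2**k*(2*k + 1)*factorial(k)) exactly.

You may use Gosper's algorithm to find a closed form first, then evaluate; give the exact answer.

The ratio is 2*(k + 1)*(2*k + 3)/(2*k + 1).
Take A(k)=2*k + 2, B(k)=1, C(k)=k + 1/2.
Set up (2*k + 2)·f(k+1) − (1)·f(k) − (k + 1/2) = 0.
From deg A=1, deg B=0, deg C=1: d=0.
Coefficient equations give f(k) = 1/2.
Get s_k = R·t_k = -2**k*factorial(k) with R(k) = B(k−1)f(k)/C(k) = 1/(2*k + 1).
Check: Δs_k = -2**k*(2*k + 1)*factorial(k). ✓
Evaluate s at k=4 and k=0: -384 and -1; difference -383.

Σ = -383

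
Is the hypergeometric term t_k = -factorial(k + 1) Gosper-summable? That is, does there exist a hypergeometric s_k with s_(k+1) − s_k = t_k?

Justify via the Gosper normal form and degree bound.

No — key equation has no polynomial f.

The ratio is k + 2.
Take A(k)=k + 2, B(k)=1, C(k)=1.
Solve (k + 2)·f(k+1) − (1)·f(k) = 1.
From deg A=1, deg B=0, deg C=0: d=-1.
deg f ≤ -1 is impossible — no certificate.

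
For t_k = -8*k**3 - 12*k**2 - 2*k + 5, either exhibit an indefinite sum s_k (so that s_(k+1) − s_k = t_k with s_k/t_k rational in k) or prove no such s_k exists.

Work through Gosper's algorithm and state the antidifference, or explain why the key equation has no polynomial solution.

Step 1: r(k) = (8*k**3 + 36*k**2 + 50*k + 17)/(8*k**3 + 12*k**2 + 2*k - 5).
Gosper form: A/B · C(k+1)/C(k) with A=1, B=1, C=k**3 + 3*k**2/2 + k/4 - 5/8.
Need (1)·f(k+1) − (1)·f(k) = k**3 + 3*k**2/2 + k/4 - 5/8.
d = 4 from the (0,0,3) case.
Solve for f: f(k) = k*(2*k**3 - 3*k - 4)/8 (degree 4 ≤ 4).
Then R = B(k−1)f/C = k*(2*k**3 - 3*k - 4)/((2*k - 1)*(4*k**2 + 8*k + 5)), so s_k = R(k)·t_k = k*(-2*k**3 + 3*k + 4).
s_(k+1) − s_k = -8*k**3 - 12*k**2 - 2*k + 5 = t_k.

s_k = k*(-2*k**3 + 3*k + 4)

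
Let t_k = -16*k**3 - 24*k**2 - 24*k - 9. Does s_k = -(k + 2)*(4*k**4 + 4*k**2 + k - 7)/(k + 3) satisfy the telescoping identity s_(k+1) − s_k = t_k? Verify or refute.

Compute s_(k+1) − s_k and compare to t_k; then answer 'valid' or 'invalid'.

Invalid: residual 2*(6*k**4 + 36*k**3 + 46*k**2 + 40*k + 17)/(k**2 + 7*k + 12) ≠ 0.

s_(k+1) = -(k + 3)*(k + 4*(k + 1)**4 + 4*(k + 1)**2 - 6)/(k + 4)
s_(k+1) − s_k = (-16*k**5 - 124*k**4 - 312*k**3 - 373*k**2 - 271*k - 74)/(k**2 + 7*k + 12)
(s_(k+1) − s_k) − t_k = 2*(6*k**4 + 36*k**3 + 46*k**2 + 40*k + 17)/(k**2 + 7*k + 12)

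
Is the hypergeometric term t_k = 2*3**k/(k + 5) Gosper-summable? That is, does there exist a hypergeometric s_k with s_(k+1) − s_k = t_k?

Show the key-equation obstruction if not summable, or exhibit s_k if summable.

No — t_k has no hypergeometric antidifference.

t_(k+1)/t_k = 3*(k + 5)/(k + 6).
Gosper form: A/B · C(k+1)/C(k) with A=3*k + 15, B=k + 6, C=1.
f must satisfy (3*k + 15)·f(k+1) − (k + 5)·f(k) = 1.
d = -1 from the (1,1,0) case.
deg f ≤ -1 is impossible — no certificate.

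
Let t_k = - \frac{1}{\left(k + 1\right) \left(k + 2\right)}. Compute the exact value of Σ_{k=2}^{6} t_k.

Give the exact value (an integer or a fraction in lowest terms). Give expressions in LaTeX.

Σ = -5/24

Step 1: r(k) = (k + 1)/(k + 3).
Factor: A=k + 1; B=k + 3; C=1.
Key eq: (k + 1)·f(k+1) = (k + 2)·f(k) + (1).
deg f ≤ 1 (via 1,1,0).
A polynomial solution: f(k) = k.
Get s_k = R·t_k = -k/(k + 1) with R(k) = B(k−1)f(k)/C(k) = k*(k + 2).
Verify: -1/(k**2 + 3*k + 2) matches t_k.
Evaluate s at k=7 and k=2: -7/8 and -2/3; difference -5/24.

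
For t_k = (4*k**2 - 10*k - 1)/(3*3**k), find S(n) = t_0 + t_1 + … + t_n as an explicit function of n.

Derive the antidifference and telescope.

t_(k+1)/t_k = (4*k**2 - 2*k - 7)/(3*(4*k**2 - 10*k - 1)).
Factor: A=1/3; B=1; C=k**2 - 5*k/2 - 1/4.
Key eq: (1/3)·f(k+1) = (1)·f(k) + (k**2 - 5*k/2 - 1/4).
d = 2 from the (0,0,2) case.
Match coefficients ⇒ f(k) = -3*(2*k**2 - 3*k - 1)/4.
R(k) = B(k−1)·f(k)/C(k) = -3*(2*k**2 - 3*k - 1)/(4*k**2 - 10*k - 1); s_k = R·t_k = (-2*k**2 + 3*k + 1)/3**k.
Δs = (4*k**2 - 10*k - 1)/(3*3**k), as required.
s_(n+1) = 3**(-n - 1)*(-2*n**2 - n + 2) and s_(0) = 1, so S(n) = 3**(-n - 1)*(-3**(n + 1) - 2*n**2 - n + 2).

S(n) = 3**(-n - 1)*(-3**(n + 1) - 2*n**2 - n + 2)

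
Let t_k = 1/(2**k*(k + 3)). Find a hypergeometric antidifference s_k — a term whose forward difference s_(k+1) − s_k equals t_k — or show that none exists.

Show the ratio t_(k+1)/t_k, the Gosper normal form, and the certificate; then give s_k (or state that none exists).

Step 1: r(k) = (k + 3)/(2*(k + 4)).
Factor: A=k/2 + 3/2; B=k + 4; C=1.
Solve (k/2 + 3/2)·f(k+1) − (k + 3)·f(k) = 1.
Degrees (1,1,0) ⇒ d ≤ -1.
deg f ≤ -1 is impossible — no certificate.

none (Gosper's algorithm certifies no s_k)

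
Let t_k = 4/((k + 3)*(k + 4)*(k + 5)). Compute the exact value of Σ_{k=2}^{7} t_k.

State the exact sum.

Ratio r(k) = (k + 3)/(k + 6).
Factor: A=k + 3; B=k + 6; C=1.
Key eq: (k + 3)·f(k+1) = (k + 5)·f(k) + (1).
Bound: deg f ≤ 2.
Match coefficients ⇒ f(k) = k*(k + 7)/24.
Then R = B(k−1)f/C = k*(k + 5)*(k + 7)/24, so s_k = R(k)·t_k = k*(k + 7)/(6*(k + 3)*(k + 4)).
Δs = 4/(k**3 + 12*k**2 + 47*k + 60), as required.
Evaluate s at k=8 and k=2: 5/33 and 1/10; difference 17/330.

Σ = 17/330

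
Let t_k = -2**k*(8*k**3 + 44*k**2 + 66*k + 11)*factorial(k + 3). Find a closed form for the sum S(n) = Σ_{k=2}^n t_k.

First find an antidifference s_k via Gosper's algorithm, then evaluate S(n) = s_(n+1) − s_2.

S(n) = -8*2**n*n**2*factorial(n + 4) - 16*2**n*n*factorial(n + 4) - 2*2**n*factorial(n + 4) + 6240

t_(k+1)/t_k = 2*(8*k**4 + 100*k**3 + 450*k**2 + 841*k + 516)/(8*k**3 + 44*k**2 + 66*k + 11).
A = 2*k + 8, B = 1, C = k**3 + 11*k**2/2 + 33*k/4 + 11/8.
Key eq: (2*k + 8)·f(k+1) = (1)·f(k) + (k**3 + 11*k**2/2 + 33*k/4 + 11/8).
Bound: deg f ≤ 2.
Solving with deg f ≤ 2: f(k) = (4*k**2 - 3)/8.
Get s_k = R·t_k = -2**k*(4*k**2 - 3)*factorial(k + 3) with R(k) = B(k−1)f(k)/C(k) = (4*k**2 - 3)/(8*k**3 + 44*k**2 + 66*k + 11).
Check: Δs_k = -2**k*(8*k**3 + 44*k**2 + 66*k + 11)*factorial(k + 3). ✓
s_(n+1) = -2**(n + 1)*(4*n**2 + 8*n + 1)*factorial(n + 4) and s_(2) = -6240, so S(n) = -8*2**n*n**2*factorial(n + 4) - 16*2**n*n*factorial(n + 4) - 2*2**n*factorial(n + 4) + 6240.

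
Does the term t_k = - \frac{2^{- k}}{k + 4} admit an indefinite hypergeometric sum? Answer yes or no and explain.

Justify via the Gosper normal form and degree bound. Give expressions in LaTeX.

Ratio r(k) = (k + 4)/(2*(k + 5)).
Gosper form: A/B · C(k+1)/C(k) with A=k/2 + 2, B=k + 5, C=1.
Key eq: (k/2 + 2)·f(k+1) = (k + 4)·f(k) + (1).
Bound: deg f ≤ -1.
Negative degree bound (-1): no f exists, t_k not Gosper-summable.

No — t_k has no hypergeometric antidifference.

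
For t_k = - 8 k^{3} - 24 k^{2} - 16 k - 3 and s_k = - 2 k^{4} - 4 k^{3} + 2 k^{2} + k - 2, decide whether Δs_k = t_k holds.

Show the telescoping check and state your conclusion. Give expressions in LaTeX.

s_(k+1) = -2*k**4 - 12*k**3 - 22*k**2 - 15*k - 5
s_(k+1) − s_k = -8*k**3 - 24*k**2 - 16*k - 3
(s_(k+1) − s_k) − t_k = 0

valid; difference matches t_k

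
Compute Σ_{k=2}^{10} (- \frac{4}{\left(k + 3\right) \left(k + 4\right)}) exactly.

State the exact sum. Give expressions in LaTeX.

Σ = -18/35

The ratio is (k + 3)/(k + 5).
Normal form (A,B,C) = (k + 3, k + 5, 1).
Set up (k + 3)·f(k+1) − (k + 4)·f(k) − (1) = 0.
d = 1 from the (1,1,0) case.
Coefficient equations give f(k) = k/3.
So s_k = (B(k−1)f/C)·t_k = (k*(k + 4)/3)·t_k = -4*k/(3*k + 9).
s_(k+1) − s_k = -4/(k**2 + 7*k + 12) = t_k.
Σ_(k=2)^(10) t_k = s_(11) − s_(2) = -22/21 − (-8/15) = -18/35.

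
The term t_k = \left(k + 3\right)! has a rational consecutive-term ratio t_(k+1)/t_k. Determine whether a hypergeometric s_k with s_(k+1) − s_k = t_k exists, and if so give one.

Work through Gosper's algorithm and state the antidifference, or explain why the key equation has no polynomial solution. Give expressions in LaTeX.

none — t_k is not Gosper-summable

t_(k+1)/t_k = k + 4.
Normal form (A,B,C) = (k + 4, 1, 1).
Key eq: (k + 4)·f(k+1) = (1)·f(k) + (1).
From deg A=1, deg B=0, deg C=0: d=-1.
Negative degree bound (-1): no f exists, t_k not Gosper-summable.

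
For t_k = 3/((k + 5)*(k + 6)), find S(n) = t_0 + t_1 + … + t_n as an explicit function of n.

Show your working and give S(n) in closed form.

S(n) = 3*(n + 1)/(5*(n + 6))

Ratio r(k) = (k + 5)/(k + 7).
Take A(k)=k + 5, B(k)=k + 7, C(k)=1.
Set up (k + 5)·f(k+1) − (k + 6)·f(k) − (1) = 0.
d = 1 from the (1,1,0) case.
Coefficient equations give f(k) = k/5.
Get s_k = R·t_k = 3*k/(5*(k + 5)) with R(k) = B(k−1)f(k)/C(k) = k*(k + 6)/5.
s_(k+1) − s_k = 3/(k**2 + 11*k + 30) = t_k.
s_(n+1) = 3*(n + 1)/(5*(n + 6)) and s_(0) = 0, so S(n) = 3*(n + 1)/(5*(n + 6)).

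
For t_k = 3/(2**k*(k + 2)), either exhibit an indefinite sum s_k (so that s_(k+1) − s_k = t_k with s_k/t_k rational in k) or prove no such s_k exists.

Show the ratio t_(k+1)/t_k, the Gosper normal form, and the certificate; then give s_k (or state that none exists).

Compute t_(k+1)/t_k: get (k + 2)/(2*(k + 3)).
A = k/2 + 1, B = k + 3, C = 1.
f must satisfy (k/2 + 1)·f(k+1) − (k + 2)·f(k) = 1.
deg f ≤ -1 (via 1,1,0).
d = -1 < 0 ⇒ no nonzero polynomial f; not summable.

none (Gosper's algorithm certifies no s_k)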